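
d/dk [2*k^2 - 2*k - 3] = 4*k - 2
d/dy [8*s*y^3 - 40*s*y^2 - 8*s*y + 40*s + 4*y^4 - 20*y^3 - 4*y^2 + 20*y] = 24*s*y^2 - 80*s*y - 8*s + 16*y^3 - 60*y^2 - 8*y + 20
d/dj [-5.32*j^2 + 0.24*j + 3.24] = 0.24 - 10.64*j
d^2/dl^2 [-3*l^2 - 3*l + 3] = -6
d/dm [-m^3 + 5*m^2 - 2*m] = -3*m^2 + 10*m - 2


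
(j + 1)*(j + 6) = j^2 + 7*j + 6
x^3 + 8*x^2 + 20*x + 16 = (x + 2)^2*(x + 4)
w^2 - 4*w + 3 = (w - 3)*(w - 1)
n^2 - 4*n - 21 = (n - 7)*(n + 3)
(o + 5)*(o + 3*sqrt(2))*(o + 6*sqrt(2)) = o^3 + 5*o^2 + 9*sqrt(2)*o^2 + 36*o + 45*sqrt(2)*o + 180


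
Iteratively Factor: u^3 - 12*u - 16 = (u + 2)*(u^2 - 2*u - 8) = (u - 4)*(u + 2)*(u + 2)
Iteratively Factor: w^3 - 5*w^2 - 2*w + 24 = (w - 4)*(w^2 - w - 6) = (w - 4)*(w + 2)*(w - 3)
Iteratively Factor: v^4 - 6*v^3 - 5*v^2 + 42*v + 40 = (v - 5)*(v^3 - v^2 - 10*v - 8) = (v - 5)*(v - 4)*(v^2 + 3*v + 2) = (v - 5)*(v - 4)*(v + 2)*(v + 1)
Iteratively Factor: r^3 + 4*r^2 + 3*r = (r + 3)*(r^2 + r) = (r + 1)*(r + 3)*(r)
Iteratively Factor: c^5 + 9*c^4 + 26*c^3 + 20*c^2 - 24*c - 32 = (c + 4)*(c^4 + 5*c^3 + 6*c^2 - 4*c - 8) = (c + 2)*(c + 4)*(c^3 + 3*c^2 - 4) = (c + 2)^2*(c + 4)*(c^2 + c - 2) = (c - 1)*(c + 2)^2*(c + 4)*(c + 2)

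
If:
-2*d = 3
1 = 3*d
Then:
No Solution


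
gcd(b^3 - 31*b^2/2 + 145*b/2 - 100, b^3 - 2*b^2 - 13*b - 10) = b - 5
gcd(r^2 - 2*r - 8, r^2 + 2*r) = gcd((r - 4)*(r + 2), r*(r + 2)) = r + 2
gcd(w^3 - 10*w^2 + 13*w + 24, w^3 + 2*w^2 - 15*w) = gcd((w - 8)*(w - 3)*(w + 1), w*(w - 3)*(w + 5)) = w - 3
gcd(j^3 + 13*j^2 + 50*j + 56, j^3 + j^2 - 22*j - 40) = j^2 + 6*j + 8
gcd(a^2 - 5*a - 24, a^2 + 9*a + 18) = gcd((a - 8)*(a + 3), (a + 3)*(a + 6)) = a + 3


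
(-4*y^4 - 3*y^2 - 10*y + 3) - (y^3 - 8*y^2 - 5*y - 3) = -4*y^4 - y^3 + 5*y^2 - 5*y + 6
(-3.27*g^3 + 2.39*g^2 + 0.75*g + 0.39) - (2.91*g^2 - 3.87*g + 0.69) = -3.27*g^3 - 0.52*g^2 + 4.62*g - 0.3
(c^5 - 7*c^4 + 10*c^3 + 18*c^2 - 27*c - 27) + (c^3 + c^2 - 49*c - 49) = c^5 - 7*c^4 + 11*c^3 + 19*c^2 - 76*c - 76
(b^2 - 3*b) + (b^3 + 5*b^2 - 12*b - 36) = b^3 + 6*b^2 - 15*b - 36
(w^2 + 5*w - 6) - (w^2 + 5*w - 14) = 8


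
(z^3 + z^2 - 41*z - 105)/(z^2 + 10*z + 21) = (z^2 - 2*z - 35)/(z + 7)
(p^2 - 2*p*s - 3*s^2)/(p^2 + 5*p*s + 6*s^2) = (p^2 - 2*p*s - 3*s^2)/(p^2 + 5*p*s + 6*s^2)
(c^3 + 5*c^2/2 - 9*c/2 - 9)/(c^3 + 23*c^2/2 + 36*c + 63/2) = (c - 2)/(c + 7)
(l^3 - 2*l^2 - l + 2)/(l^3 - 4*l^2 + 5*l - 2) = (l + 1)/(l - 1)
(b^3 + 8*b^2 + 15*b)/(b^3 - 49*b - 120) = b/(b - 8)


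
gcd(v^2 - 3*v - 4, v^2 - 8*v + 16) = v - 4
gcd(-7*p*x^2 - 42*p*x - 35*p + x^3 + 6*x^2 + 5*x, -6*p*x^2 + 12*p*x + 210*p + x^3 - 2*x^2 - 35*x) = x + 5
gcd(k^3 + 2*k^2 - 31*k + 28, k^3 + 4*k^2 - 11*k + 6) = k - 1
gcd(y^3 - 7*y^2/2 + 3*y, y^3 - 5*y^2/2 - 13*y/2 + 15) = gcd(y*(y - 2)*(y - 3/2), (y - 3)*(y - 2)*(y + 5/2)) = y - 2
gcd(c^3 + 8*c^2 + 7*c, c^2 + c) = c^2 + c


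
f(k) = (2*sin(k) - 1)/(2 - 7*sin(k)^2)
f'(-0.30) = 4.64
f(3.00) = -0.39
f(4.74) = 0.60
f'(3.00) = -0.66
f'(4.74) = 0.04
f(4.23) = 0.79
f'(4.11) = -1.87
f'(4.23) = -1.04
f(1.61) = -0.20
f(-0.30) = -1.15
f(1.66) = -0.20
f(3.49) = -1.42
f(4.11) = 0.96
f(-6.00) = -0.30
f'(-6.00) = 0.54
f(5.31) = 0.95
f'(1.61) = -0.01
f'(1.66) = -0.01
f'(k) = 2*cos(k)/(2 - 7*sin(k)^2) + 14*(2*sin(k) - 1)*sin(k)*cos(k)/(2 - 7*sin(k)^2)^2 = 2*(7*sin(k)^2 - 7*sin(k) + 2)*cos(k)/(7*sin(k)^2 - 2)^2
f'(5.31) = 1.83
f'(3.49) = -6.98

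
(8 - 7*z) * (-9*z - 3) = 63*z^2 - 51*z - 24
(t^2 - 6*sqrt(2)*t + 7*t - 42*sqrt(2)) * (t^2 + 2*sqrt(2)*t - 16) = t^4 - 4*sqrt(2)*t^3 + 7*t^3 - 40*t^2 - 28*sqrt(2)*t^2 - 280*t + 96*sqrt(2)*t + 672*sqrt(2)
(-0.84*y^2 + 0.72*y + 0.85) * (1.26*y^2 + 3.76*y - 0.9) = -1.0584*y^4 - 2.2512*y^3 + 4.5342*y^2 + 2.548*y - 0.765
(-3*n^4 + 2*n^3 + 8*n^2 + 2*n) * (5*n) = -15*n^5 + 10*n^4 + 40*n^3 + 10*n^2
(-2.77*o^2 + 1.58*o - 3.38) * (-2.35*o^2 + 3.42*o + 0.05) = 6.5095*o^4 - 13.1864*o^3 + 13.2081*o^2 - 11.4806*o - 0.169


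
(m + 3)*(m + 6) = m^2 + 9*m + 18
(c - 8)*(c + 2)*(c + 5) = c^3 - c^2 - 46*c - 80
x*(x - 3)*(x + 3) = x^3 - 9*x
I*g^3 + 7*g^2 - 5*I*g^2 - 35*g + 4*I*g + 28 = (g - 4)*(g - 7*I)*(I*g - I)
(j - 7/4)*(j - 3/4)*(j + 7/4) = j^3 - 3*j^2/4 - 49*j/16 + 147/64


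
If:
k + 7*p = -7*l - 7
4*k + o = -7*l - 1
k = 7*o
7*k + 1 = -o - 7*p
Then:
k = 35/72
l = -31/72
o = 5/72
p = -23/36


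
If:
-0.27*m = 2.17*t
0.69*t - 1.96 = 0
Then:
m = -22.83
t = 2.84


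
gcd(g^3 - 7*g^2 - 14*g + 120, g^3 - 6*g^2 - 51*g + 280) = g - 5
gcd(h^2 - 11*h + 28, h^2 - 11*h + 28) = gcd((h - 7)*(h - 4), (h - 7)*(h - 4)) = h^2 - 11*h + 28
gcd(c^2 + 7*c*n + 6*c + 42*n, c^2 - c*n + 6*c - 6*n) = c + 6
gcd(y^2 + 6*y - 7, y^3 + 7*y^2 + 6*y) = 1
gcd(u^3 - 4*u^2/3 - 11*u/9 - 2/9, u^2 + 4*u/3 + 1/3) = u + 1/3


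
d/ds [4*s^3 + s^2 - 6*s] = 12*s^2 + 2*s - 6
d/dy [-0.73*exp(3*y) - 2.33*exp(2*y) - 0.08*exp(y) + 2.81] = (-2.19*exp(2*y) - 4.66*exp(y) - 0.08)*exp(y)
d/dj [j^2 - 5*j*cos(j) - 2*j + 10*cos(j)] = 5*j*sin(j) + 2*j - 10*sin(j) - 5*cos(j) - 2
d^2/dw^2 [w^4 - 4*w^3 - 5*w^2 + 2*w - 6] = 12*w^2 - 24*w - 10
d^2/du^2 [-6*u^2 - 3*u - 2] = -12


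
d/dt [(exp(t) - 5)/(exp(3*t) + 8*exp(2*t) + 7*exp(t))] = (-2*exp(3*t) + 7*exp(2*t) + 80*exp(t) + 35)*exp(-t)/(exp(4*t) + 16*exp(3*t) + 78*exp(2*t) + 112*exp(t) + 49)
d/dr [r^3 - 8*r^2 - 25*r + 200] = 3*r^2 - 16*r - 25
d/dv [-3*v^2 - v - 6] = -6*v - 1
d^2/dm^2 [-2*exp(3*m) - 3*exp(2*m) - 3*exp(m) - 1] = (-18*exp(2*m) - 12*exp(m) - 3)*exp(m)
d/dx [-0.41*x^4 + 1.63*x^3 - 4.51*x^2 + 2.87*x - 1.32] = -1.64*x^3 + 4.89*x^2 - 9.02*x + 2.87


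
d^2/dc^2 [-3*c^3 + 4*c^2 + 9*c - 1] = 8 - 18*c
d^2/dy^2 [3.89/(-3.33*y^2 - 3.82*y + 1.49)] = (86.271642*y^2 + 98.966268*y - 3.89*(6.66*y + 3.82)*(13.32*y + 7.64) - 38.602026)/(3.33*y^2 + 3.82*y - 1.49)^3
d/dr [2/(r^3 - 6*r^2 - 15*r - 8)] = 6*(-r^2 + 4*r + 5)/(-r^3 + 6*r^2 + 15*r + 8)^2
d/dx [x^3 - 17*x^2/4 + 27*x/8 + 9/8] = 3*x^2 - 17*x/2 + 27/8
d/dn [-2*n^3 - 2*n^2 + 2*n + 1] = -6*n^2 - 4*n + 2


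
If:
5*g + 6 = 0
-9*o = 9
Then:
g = -6/5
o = -1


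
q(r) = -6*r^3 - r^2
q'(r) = -18*r^2 - 2*r = 2*r*(-9*r - 1)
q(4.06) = -418.02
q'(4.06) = -304.82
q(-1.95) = 40.69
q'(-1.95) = -64.54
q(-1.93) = 39.41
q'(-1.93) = -63.19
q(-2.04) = 46.78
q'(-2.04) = -70.83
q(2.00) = -52.00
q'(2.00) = -76.00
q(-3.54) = 253.64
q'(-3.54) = -218.49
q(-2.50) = 87.50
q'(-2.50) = -107.50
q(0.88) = -4.86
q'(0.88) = -15.70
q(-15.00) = 20025.00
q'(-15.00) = -4020.00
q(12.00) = -10512.00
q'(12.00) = -2616.00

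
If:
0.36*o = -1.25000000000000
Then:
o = -3.47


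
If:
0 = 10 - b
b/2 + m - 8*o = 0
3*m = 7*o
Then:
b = 10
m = 35/17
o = 15/17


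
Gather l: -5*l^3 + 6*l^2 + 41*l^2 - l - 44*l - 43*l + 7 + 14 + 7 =-5*l^3 + 47*l^2 - 88*l + 28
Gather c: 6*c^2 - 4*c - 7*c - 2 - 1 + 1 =6*c^2 - 11*c - 2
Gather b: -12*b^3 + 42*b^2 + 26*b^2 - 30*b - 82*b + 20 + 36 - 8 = -12*b^3 + 68*b^2 - 112*b + 48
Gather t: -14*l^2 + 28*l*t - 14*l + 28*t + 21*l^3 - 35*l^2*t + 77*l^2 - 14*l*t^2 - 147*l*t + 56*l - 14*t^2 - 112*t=21*l^3 + 63*l^2 + 42*l + t^2*(-14*l - 14) + t*(-35*l^2 - 119*l - 84)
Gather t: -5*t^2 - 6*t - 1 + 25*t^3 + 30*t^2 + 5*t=25*t^3 + 25*t^2 - t - 1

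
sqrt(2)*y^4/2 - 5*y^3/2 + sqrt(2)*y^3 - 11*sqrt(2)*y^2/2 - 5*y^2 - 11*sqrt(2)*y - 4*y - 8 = (y + 2)*(y - 4*sqrt(2))*(y + sqrt(2))*(sqrt(2)*y/2 + 1/2)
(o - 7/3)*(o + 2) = o^2 - o/3 - 14/3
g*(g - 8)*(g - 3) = g^3 - 11*g^2 + 24*g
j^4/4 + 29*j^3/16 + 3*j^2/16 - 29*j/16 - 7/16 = (j/4 + 1/4)*(j - 1)*(j + 1/4)*(j + 7)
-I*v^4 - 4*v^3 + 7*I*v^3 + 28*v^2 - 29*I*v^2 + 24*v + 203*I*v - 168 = (v - 7)*(v - 8*I)*(v + 3*I)*(-I*v + 1)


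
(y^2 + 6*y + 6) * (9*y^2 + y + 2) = 9*y^4 + 55*y^3 + 62*y^2 + 18*y + 12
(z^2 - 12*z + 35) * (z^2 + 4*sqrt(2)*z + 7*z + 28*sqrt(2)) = z^4 - 5*z^3 + 4*sqrt(2)*z^3 - 49*z^2 - 20*sqrt(2)*z^2 - 196*sqrt(2)*z + 245*z + 980*sqrt(2)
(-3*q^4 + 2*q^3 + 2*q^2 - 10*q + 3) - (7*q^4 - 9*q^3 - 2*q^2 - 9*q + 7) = -10*q^4 + 11*q^3 + 4*q^2 - q - 4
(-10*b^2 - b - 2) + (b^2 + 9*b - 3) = -9*b^2 + 8*b - 5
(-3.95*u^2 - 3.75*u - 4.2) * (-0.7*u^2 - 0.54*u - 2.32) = 2.765*u^4 + 4.758*u^3 + 14.129*u^2 + 10.968*u + 9.744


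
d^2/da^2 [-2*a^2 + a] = -4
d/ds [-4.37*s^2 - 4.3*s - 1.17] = -8.74*s - 4.3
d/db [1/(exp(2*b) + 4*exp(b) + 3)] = 2*(-exp(b) - 2)*exp(b)/(exp(2*b) + 4*exp(b) + 3)^2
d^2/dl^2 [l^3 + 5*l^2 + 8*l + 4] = 6*l + 10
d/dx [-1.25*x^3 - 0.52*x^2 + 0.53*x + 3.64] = -3.75*x^2 - 1.04*x + 0.53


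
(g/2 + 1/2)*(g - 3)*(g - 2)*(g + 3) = g^4/2 - g^3/2 - 11*g^2/2 + 9*g/2 + 9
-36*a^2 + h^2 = (-6*a + h)*(6*a + h)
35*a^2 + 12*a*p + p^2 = (5*a + p)*(7*a + p)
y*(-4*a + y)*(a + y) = -4*a^2*y - 3*a*y^2 + y^3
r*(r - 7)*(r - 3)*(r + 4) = r^4 - 6*r^3 - 19*r^2 + 84*r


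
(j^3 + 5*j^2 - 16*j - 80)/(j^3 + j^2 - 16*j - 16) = (j + 5)/(j + 1)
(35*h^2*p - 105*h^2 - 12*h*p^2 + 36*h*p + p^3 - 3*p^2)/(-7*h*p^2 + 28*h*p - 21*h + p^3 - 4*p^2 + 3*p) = (-5*h + p)/(p - 1)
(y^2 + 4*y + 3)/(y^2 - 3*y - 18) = (y + 1)/(y - 6)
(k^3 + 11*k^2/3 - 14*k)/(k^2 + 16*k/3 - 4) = k*(3*k - 7)/(3*k - 2)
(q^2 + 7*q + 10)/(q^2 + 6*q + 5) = (q + 2)/(q + 1)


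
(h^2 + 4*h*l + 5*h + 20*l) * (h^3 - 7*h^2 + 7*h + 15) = h^5 + 4*h^4*l - 2*h^4 - 8*h^3*l - 28*h^3 - 112*h^2*l + 50*h^2 + 200*h*l + 75*h + 300*l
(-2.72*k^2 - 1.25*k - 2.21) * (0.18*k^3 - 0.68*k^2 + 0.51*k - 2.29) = -0.4896*k^5 + 1.6246*k^4 - 0.935*k^3 + 7.0941*k^2 + 1.7354*k + 5.0609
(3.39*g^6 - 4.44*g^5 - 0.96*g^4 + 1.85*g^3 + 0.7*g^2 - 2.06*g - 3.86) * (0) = 0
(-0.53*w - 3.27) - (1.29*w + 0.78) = -1.82*w - 4.05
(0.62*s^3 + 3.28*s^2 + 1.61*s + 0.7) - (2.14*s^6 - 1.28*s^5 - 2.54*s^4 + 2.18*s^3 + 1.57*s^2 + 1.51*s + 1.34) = -2.14*s^6 + 1.28*s^5 + 2.54*s^4 - 1.56*s^3 + 1.71*s^2 + 0.1*s - 0.64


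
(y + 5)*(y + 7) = y^2 + 12*y + 35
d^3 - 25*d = d*(d - 5)*(d + 5)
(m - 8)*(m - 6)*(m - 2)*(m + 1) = m^4 - 15*m^3 + 60*m^2 - 20*m - 96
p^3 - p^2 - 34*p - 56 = (p - 7)*(p + 2)*(p + 4)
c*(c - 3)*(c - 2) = c^3 - 5*c^2 + 6*c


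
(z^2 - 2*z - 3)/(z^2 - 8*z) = (z^2 - 2*z - 3)/(z*(z - 8))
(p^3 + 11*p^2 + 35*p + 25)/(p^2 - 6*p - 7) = (p^2 + 10*p + 25)/(p - 7)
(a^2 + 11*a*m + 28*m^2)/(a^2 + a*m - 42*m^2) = (a + 4*m)/(a - 6*m)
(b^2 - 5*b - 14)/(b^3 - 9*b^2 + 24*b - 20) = (b^2 - 5*b - 14)/(b^3 - 9*b^2 + 24*b - 20)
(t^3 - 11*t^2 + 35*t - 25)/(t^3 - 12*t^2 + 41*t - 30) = (t - 5)/(t - 6)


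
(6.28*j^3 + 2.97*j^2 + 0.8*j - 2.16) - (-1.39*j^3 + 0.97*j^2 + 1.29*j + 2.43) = 7.67*j^3 + 2.0*j^2 - 0.49*j - 4.59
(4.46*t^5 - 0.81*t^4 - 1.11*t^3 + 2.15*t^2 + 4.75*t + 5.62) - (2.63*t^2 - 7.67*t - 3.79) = 4.46*t^5 - 0.81*t^4 - 1.11*t^3 - 0.48*t^2 + 12.42*t + 9.41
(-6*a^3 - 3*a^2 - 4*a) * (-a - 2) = 6*a^4 + 15*a^3 + 10*a^2 + 8*a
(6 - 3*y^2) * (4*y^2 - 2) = -12*y^4 + 30*y^2 - 12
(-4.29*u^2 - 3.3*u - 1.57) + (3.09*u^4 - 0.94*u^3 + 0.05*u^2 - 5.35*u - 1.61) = 3.09*u^4 - 0.94*u^3 - 4.24*u^2 - 8.65*u - 3.18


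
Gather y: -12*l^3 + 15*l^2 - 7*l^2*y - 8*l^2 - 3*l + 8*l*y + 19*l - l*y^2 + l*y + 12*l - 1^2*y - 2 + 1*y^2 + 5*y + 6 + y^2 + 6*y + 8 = -12*l^3 + 7*l^2 + 28*l + y^2*(2 - l) + y*(-7*l^2 + 9*l + 10) + 12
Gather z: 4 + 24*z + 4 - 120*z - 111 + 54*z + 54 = -42*z - 49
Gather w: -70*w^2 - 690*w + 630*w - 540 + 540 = -70*w^2 - 60*w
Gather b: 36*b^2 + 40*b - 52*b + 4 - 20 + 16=36*b^2 - 12*b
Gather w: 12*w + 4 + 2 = 12*w + 6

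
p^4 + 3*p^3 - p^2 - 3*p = p*(p - 1)*(p + 1)*(p + 3)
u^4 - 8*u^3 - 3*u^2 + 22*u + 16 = (u - 8)*(u - 2)*(u + 1)^2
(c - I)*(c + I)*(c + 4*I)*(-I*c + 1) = -I*c^4 + 5*c^3 + 3*I*c^2 + 5*c + 4*I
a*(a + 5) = a^2 + 5*a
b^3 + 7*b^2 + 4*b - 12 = (b - 1)*(b + 2)*(b + 6)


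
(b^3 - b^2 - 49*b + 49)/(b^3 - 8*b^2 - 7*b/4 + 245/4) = 4*(b^2 + 6*b - 7)/(4*b^2 - 4*b - 35)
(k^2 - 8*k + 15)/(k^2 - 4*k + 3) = (k - 5)/(k - 1)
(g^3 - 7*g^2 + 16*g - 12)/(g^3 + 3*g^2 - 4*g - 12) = (g^2 - 5*g + 6)/(g^2 + 5*g + 6)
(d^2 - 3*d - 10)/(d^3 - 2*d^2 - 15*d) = (d + 2)/(d*(d + 3))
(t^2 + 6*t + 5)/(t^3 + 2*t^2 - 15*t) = (t + 1)/(t*(t - 3))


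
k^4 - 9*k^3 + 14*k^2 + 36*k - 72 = (k - 6)*(k - 3)*(k - 2)*(k + 2)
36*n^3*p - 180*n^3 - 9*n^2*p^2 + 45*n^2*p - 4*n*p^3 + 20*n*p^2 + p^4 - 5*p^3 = (-4*n + p)*(-3*n + p)*(3*n + p)*(p - 5)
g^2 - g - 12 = (g - 4)*(g + 3)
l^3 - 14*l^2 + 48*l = l*(l - 8)*(l - 6)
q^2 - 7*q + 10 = (q - 5)*(q - 2)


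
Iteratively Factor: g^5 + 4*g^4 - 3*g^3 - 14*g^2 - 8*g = (g - 2)*(g^4 + 6*g^3 + 9*g^2 + 4*g) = (g - 2)*(g + 1)*(g^3 + 5*g^2 + 4*g) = (g - 2)*(g + 1)^2*(g^2 + 4*g) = (g - 2)*(g + 1)^2*(g + 4)*(g)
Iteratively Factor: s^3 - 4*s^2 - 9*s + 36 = (s - 4)*(s^2 - 9) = (s - 4)*(s - 3)*(s + 3)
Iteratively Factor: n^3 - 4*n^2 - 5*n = (n + 1)*(n^2 - 5*n) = (n - 5)*(n + 1)*(n)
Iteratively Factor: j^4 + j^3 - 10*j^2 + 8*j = (j)*(j^3 + j^2 - 10*j + 8) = j*(j - 2)*(j^2 + 3*j - 4) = j*(j - 2)*(j - 1)*(j + 4)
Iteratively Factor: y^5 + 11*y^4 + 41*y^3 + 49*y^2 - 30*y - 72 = (y + 2)*(y^4 + 9*y^3 + 23*y^2 + 3*y - 36) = (y + 2)*(y + 4)*(y^3 + 5*y^2 + 3*y - 9) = (y + 2)*(y + 3)*(y + 4)*(y^2 + 2*y - 3) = (y - 1)*(y + 2)*(y + 3)*(y + 4)*(y + 3)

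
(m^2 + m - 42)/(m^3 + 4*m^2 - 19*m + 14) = (m - 6)/(m^2 - 3*m + 2)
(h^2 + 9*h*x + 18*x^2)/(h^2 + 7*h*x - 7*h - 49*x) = (h^2 + 9*h*x + 18*x^2)/(h^2 + 7*h*x - 7*h - 49*x)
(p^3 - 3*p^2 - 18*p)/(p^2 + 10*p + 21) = p*(p - 6)/(p + 7)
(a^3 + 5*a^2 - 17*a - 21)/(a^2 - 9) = (a^2 + 8*a + 7)/(a + 3)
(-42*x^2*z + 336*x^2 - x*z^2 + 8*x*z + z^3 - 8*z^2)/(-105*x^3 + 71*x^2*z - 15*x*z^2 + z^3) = (6*x*z - 48*x + z^2 - 8*z)/(15*x^2 - 8*x*z + z^2)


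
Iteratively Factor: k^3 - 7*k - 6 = (k - 3)*(k^2 + 3*k + 2) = (k - 3)*(k + 2)*(k + 1)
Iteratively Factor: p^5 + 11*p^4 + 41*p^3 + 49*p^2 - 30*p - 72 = (p + 3)*(p^4 + 8*p^3 + 17*p^2 - 2*p - 24) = (p + 3)^2*(p^3 + 5*p^2 + 2*p - 8) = (p - 1)*(p + 3)^2*(p^2 + 6*p + 8) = (p - 1)*(p + 2)*(p + 3)^2*(p + 4)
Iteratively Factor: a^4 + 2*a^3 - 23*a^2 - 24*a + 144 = (a + 4)*(a^3 - 2*a^2 - 15*a + 36) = (a - 3)*(a + 4)*(a^2 + a - 12) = (a - 3)*(a + 4)^2*(a - 3)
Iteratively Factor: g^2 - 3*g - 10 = (g - 5)*(g + 2)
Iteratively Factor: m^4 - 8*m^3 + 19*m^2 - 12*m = (m - 1)*(m^3 - 7*m^2 + 12*m) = m*(m - 1)*(m^2 - 7*m + 12) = m*(m - 3)*(m - 1)*(m - 4)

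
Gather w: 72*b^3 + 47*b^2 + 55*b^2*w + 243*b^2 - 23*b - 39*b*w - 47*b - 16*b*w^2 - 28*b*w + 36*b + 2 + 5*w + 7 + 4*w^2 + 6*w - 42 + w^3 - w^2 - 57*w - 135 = 72*b^3 + 290*b^2 - 34*b + w^3 + w^2*(3 - 16*b) + w*(55*b^2 - 67*b - 46) - 168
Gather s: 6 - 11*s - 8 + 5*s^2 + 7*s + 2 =5*s^2 - 4*s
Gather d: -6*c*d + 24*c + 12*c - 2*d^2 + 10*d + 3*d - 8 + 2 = 36*c - 2*d^2 + d*(13 - 6*c) - 6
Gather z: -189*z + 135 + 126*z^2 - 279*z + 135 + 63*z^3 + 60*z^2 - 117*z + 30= 63*z^3 + 186*z^2 - 585*z + 300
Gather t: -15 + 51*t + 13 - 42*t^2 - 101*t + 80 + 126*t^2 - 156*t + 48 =84*t^2 - 206*t + 126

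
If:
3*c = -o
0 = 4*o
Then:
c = 0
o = 0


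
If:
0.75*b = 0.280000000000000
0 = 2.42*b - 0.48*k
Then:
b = 0.37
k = 1.88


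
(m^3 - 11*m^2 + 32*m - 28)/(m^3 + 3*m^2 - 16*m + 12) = (m^2 - 9*m + 14)/(m^2 + 5*m - 6)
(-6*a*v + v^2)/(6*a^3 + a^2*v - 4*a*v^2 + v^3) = v*(-6*a + v)/(6*a^3 + a^2*v - 4*a*v^2 + v^3)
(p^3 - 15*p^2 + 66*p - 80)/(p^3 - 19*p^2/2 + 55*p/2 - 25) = 2*(p - 8)/(2*p - 5)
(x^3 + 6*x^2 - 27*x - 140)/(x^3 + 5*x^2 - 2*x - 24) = (x^2 + 2*x - 35)/(x^2 + x - 6)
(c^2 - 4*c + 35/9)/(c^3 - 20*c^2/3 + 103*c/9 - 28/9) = (3*c - 5)/(3*c^2 - 13*c + 4)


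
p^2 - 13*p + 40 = (p - 8)*(p - 5)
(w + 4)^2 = w^2 + 8*w + 16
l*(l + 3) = l^2 + 3*l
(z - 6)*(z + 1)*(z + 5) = z^3 - 31*z - 30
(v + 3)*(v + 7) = v^2 + 10*v + 21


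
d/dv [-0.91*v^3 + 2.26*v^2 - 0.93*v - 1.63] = -2.73*v^2 + 4.52*v - 0.93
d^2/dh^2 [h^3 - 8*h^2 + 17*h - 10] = 6*h - 16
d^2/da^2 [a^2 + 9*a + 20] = 2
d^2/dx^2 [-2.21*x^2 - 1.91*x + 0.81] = -4.42000000000000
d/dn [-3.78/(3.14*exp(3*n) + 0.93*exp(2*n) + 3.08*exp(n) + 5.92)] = (35.6076*exp(2*n) + 7.0308*exp(n) + 11.6424)*exp(n)/(3.14*exp(3*n) + 0.93*exp(2*n) + 3.08*exp(n) + 5.92)^2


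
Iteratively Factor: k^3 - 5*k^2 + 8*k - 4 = (k - 2)*(k^2 - 3*k + 2) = (k - 2)*(k - 1)*(k - 2)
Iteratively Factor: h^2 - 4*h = (h)*(h - 4)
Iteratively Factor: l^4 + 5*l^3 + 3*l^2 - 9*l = (l)*(l^3 + 5*l^2 + 3*l - 9) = l*(l - 1)*(l^2 + 6*l + 9) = l*(l - 1)*(l + 3)*(l + 3)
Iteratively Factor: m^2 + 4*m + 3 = (m + 1)*(m + 3)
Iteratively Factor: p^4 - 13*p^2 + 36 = (p + 3)*(p^3 - 3*p^2 - 4*p + 12) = (p - 3)*(p + 3)*(p^2 - 4) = (p - 3)*(p + 2)*(p + 3)*(p - 2)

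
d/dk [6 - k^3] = -3*k^2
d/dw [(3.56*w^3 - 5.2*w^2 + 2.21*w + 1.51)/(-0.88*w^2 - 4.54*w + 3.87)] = (-3.1328*w^4 - 32.3248*w^3 + 66.8844*w^2 - 37.5904*w + 15.4081)/(0.7744*w^4 + 7.9904*w^3 + 13.8004*w^2 - 35.1396*w + 14.9769)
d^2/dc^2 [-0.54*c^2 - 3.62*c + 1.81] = -1.08000000000000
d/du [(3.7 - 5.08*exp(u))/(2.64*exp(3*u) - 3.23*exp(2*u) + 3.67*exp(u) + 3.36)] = (26.8224*exp(3*u) - 45.7124*exp(2*u) + 23.902*exp(u) - 30.6478)*exp(u)/(6.9696*exp(6*u) - 17.0544*exp(5*u) + 29.8105*exp(4*u) - 5.9674*exp(3*u) - 8.2367*exp(2*u) + 24.6624*exp(u) + 11.2896)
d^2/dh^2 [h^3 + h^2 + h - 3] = 6*h + 2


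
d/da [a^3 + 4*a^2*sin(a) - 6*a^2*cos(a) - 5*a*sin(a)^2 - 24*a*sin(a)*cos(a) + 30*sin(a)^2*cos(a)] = 6*a^2*sin(a) + 4*a^2*cos(a) + 3*a^2 + 8*a*sin(a) - 5*a*sin(2*a) - 12*a*cos(a) - 24*a*cos(2*a) - 15*sin(a)/2 - 12*sin(2*a) + 45*sin(3*a)/2 + 5*cos(2*a)/2 - 5/2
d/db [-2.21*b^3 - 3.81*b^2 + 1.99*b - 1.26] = -6.63*b^2 - 7.62*b + 1.99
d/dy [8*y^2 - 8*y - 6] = 16*y - 8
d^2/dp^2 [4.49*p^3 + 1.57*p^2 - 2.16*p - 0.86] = 26.94*p + 3.14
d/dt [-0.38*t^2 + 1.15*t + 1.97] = 1.15 - 0.76*t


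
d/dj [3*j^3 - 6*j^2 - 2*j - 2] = 9*j^2 - 12*j - 2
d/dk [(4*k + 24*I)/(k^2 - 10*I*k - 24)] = 4*(k^2 - 10*I*k - 2*(k - 5*I)*(k + 6*I) - 24)/(-k^2 + 10*I*k + 24)^2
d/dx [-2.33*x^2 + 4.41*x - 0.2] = 4.41 - 4.66*x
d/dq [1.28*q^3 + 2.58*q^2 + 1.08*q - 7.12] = 3.84*q^2 + 5.16*q + 1.08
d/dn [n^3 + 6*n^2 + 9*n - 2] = 3*n^2 + 12*n + 9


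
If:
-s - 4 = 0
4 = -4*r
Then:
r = -1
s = -4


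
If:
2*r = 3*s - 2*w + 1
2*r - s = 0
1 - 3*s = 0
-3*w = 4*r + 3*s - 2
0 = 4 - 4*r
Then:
No Solution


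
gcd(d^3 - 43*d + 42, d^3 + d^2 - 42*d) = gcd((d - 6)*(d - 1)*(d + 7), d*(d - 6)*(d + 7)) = d^2 + d - 42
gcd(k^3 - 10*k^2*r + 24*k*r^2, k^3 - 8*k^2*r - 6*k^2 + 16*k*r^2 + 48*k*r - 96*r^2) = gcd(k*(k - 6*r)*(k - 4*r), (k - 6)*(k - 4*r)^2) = -k + 4*r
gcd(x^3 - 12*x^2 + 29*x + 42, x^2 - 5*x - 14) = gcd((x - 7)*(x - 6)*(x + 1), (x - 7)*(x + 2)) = x - 7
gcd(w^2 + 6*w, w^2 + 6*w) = w^2 + 6*w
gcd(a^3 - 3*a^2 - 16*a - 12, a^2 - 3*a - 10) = a + 2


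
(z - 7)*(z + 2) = z^2 - 5*z - 14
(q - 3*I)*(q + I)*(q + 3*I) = q^3 + I*q^2 + 9*q + 9*I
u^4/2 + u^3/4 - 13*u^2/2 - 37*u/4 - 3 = (u/2 + 1/2)*(u - 4)*(u + 1/2)*(u + 3)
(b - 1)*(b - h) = b^2 - b*h - b + h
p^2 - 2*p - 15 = (p - 5)*(p + 3)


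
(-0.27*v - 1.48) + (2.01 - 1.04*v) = 0.53 - 1.31*v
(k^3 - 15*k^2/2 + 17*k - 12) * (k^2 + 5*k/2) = k^5 - 5*k^4 - 7*k^3/4 + 61*k^2/2 - 30*k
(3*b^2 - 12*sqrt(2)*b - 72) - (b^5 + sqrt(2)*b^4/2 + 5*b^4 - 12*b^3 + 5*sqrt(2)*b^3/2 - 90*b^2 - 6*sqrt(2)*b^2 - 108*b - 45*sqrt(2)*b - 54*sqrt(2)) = -b^5 - 5*b^4 - sqrt(2)*b^4/2 - 5*sqrt(2)*b^3/2 + 12*b^3 + 6*sqrt(2)*b^2 + 93*b^2 + 33*sqrt(2)*b + 108*b - 72 + 54*sqrt(2)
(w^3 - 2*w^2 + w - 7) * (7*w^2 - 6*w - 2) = 7*w^5 - 20*w^4 + 17*w^3 - 51*w^2 + 40*w + 14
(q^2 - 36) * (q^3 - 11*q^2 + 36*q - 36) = q^5 - 11*q^4 + 360*q^2 - 1296*q + 1296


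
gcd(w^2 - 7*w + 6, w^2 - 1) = w - 1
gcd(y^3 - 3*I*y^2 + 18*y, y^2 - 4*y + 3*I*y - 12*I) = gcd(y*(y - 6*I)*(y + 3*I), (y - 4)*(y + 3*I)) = y + 3*I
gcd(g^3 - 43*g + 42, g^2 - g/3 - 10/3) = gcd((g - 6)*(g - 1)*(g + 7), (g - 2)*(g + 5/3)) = 1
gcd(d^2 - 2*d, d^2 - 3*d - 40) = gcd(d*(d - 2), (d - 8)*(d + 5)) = 1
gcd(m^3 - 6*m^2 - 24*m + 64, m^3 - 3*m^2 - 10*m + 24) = m - 2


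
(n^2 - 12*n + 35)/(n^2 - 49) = (n - 5)/(n + 7)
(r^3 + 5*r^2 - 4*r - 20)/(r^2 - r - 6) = (r^2 + 3*r - 10)/(r - 3)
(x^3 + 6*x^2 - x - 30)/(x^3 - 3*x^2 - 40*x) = (x^2 + x - 6)/(x*(x - 8))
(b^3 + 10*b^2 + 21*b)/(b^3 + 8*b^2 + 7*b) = (b + 3)/(b + 1)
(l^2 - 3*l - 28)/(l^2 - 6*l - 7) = (l + 4)/(l + 1)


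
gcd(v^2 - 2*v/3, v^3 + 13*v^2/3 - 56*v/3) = v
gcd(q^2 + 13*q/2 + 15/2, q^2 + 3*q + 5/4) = 1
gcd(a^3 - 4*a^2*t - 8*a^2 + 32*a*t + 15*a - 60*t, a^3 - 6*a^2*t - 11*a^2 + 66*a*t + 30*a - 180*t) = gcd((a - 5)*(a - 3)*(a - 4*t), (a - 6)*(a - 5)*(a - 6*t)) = a - 5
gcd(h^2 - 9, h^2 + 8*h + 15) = h + 3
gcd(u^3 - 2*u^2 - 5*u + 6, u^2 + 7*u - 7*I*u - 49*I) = 1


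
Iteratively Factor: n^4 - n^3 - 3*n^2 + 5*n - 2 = (n - 1)*(n^3 - 3*n + 2) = (n - 1)*(n + 2)*(n^2 - 2*n + 1) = (n - 1)^2*(n + 2)*(n - 1)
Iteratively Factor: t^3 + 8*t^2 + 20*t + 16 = (t + 2)*(t^2 + 6*t + 8) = (t + 2)^2*(t + 4)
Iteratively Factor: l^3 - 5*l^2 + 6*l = (l - 2)*(l^2 - 3*l) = l*(l - 2)*(l - 3)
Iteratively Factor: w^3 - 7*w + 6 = (w + 3)*(w^2 - 3*w + 2) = (w - 1)*(w + 3)*(w - 2)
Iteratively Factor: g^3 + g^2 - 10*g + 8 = (g - 2)*(g^2 + 3*g - 4) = (g - 2)*(g + 4)*(g - 1)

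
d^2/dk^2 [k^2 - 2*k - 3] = 2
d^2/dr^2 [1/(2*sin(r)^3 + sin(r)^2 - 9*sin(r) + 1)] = (-36*sin(r)^6 - 22*sin(r)^5 + 80*sin(r)^4 + 77*sin(r)^3 - 179*sin(r)^2 - 75*sin(r) + 160)/(2*sin(r)^3 + sin(r)^2 - 9*sin(r) + 1)^3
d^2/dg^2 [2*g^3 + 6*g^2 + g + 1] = 12*g + 12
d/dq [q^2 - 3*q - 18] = 2*q - 3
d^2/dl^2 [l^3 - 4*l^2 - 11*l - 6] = 6*l - 8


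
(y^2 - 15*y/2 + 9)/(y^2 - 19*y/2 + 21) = (2*y - 3)/(2*y - 7)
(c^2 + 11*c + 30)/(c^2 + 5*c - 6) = (c + 5)/(c - 1)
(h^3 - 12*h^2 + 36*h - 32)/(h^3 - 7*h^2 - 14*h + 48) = (h - 2)/(h + 3)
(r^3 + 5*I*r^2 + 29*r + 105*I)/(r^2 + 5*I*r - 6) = (r^2 + 2*I*r + 35)/(r + 2*I)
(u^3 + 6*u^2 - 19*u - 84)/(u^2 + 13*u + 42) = (u^2 - u - 12)/(u + 6)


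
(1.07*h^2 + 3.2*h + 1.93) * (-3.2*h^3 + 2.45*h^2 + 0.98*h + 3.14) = -3.424*h^5 - 7.6185*h^4 + 2.7126*h^3 + 11.2243*h^2 + 11.9394*h + 6.0602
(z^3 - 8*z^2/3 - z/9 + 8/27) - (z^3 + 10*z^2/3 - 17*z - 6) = -6*z^2 + 152*z/9 + 170/27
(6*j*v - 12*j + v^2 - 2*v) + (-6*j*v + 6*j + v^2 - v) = -6*j + 2*v^2 - 3*v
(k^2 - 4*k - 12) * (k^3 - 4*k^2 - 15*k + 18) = k^5 - 8*k^4 - 11*k^3 + 126*k^2 + 108*k - 216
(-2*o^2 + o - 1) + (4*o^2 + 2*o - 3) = 2*o^2 + 3*o - 4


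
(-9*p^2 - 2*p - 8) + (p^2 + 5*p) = -8*p^2 + 3*p - 8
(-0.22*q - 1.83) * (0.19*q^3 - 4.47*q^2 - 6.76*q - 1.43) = -0.0418*q^4 + 0.6357*q^3 + 9.6673*q^2 + 12.6854*q + 2.6169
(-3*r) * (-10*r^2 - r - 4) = 30*r^3 + 3*r^2 + 12*r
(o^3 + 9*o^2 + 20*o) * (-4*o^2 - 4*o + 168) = -4*o^5 - 40*o^4 + 52*o^3 + 1432*o^2 + 3360*o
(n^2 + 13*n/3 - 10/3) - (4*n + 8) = n^2 + n/3 - 34/3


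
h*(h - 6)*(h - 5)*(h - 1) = h^4 - 12*h^3 + 41*h^2 - 30*h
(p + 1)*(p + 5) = p^2 + 6*p + 5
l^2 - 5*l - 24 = (l - 8)*(l + 3)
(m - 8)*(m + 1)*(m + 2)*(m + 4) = m^4 - m^3 - 42*m^2 - 104*m - 64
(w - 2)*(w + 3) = w^2 + w - 6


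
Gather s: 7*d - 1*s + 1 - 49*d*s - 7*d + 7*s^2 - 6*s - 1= 7*s^2 + s*(-49*d - 7)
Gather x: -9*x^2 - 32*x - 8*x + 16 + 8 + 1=-9*x^2 - 40*x + 25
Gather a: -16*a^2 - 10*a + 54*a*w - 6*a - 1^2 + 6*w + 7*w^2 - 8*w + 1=-16*a^2 + a*(54*w - 16) + 7*w^2 - 2*w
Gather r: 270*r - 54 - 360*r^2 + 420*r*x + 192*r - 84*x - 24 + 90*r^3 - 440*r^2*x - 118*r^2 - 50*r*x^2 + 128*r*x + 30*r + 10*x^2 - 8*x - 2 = 90*r^3 + r^2*(-440*x - 478) + r*(-50*x^2 + 548*x + 492) + 10*x^2 - 92*x - 80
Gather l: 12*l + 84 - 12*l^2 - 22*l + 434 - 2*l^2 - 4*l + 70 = -14*l^2 - 14*l + 588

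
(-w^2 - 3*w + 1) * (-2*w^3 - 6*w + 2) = 2*w^5 + 6*w^4 + 4*w^3 + 16*w^2 - 12*w + 2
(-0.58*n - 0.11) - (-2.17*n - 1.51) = 1.59*n + 1.4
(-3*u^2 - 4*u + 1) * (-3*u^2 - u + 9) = 9*u^4 + 15*u^3 - 26*u^2 - 37*u + 9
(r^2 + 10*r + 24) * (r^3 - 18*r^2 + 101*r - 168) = r^5 - 8*r^4 - 55*r^3 + 410*r^2 + 744*r - 4032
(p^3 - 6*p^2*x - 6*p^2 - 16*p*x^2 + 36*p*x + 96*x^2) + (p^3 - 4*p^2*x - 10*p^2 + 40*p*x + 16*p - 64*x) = 2*p^3 - 10*p^2*x - 16*p^2 - 16*p*x^2 + 76*p*x + 16*p + 96*x^2 - 64*x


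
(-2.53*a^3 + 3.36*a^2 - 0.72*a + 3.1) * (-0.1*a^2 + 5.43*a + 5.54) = 0.253*a^5 - 14.0739*a^4 + 4.3006*a^3 + 14.3948*a^2 + 12.8442*a + 17.174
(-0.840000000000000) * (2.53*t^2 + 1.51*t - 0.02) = -2.1252*t^2 - 1.2684*t + 0.0168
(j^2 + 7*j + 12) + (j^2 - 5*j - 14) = 2*j^2 + 2*j - 2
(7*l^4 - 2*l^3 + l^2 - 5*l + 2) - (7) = 7*l^4 - 2*l^3 + l^2 - 5*l - 5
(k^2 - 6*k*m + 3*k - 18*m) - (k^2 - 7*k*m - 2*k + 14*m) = k*m + 5*k - 32*m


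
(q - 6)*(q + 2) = q^2 - 4*q - 12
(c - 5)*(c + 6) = c^2 + c - 30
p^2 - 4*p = p*(p - 4)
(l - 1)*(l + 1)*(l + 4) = l^3 + 4*l^2 - l - 4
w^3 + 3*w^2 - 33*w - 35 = (w - 5)*(w + 1)*(w + 7)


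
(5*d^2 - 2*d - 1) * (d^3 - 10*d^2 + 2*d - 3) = 5*d^5 - 52*d^4 + 29*d^3 - 9*d^2 + 4*d + 3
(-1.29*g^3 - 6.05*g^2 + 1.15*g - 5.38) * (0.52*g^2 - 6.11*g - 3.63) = -0.6708*g^5 + 4.7359*g^4 + 42.2462*g^3 + 12.1374*g^2 + 28.6973*g + 19.5294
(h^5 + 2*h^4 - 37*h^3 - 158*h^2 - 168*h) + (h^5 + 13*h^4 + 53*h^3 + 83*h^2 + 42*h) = 2*h^5 + 15*h^4 + 16*h^3 - 75*h^2 - 126*h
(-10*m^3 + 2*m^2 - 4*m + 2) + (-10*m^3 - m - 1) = -20*m^3 + 2*m^2 - 5*m + 1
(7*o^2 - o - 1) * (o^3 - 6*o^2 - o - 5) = 7*o^5 - 43*o^4 - 2*o^3 - 28*o^2 + 6*o + 5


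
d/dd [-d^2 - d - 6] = -2*d - 1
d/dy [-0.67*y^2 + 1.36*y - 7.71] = 1.36 - 1.34*y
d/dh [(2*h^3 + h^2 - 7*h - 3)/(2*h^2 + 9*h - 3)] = (4*h^4 + 36*h^3 + 5*h^2 + 6*h + 48)/(4*h^4 + 36*h^3 + 69*h^2 - 54*h + 9)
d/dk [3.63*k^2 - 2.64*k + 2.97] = 7.26*k - 2.64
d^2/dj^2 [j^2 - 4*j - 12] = 2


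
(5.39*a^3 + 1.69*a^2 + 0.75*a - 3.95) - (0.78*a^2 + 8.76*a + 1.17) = 5.39*a^3 + 0.91*a^2 - 8.01*a - 5.12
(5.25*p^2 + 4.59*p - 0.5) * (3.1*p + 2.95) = 16.275*p^3 + 29.7165*p^2 + 11.9905*p - 1.475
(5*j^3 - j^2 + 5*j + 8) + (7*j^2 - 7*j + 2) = 5*j^3 + 6*j^2 - 2*j + 10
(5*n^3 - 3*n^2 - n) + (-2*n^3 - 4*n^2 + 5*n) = 3*n^3 - 7*n^2 + 4*n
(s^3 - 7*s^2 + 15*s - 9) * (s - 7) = s^4 - 14*s^3 + 64*s^2 - 114*s + 63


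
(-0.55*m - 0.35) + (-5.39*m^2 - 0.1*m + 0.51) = -5.39*m^2 - 0.65*m + 0.16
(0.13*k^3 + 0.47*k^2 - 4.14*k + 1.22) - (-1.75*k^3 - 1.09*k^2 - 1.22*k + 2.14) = 1.88*k^3 + 1.56*k^2 - 2.92*k - 0.92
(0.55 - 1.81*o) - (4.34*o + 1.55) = -6.15*o - 1.0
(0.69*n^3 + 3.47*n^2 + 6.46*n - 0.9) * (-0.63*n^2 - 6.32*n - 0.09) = -0.4347*n^5 - 6.5469*n^4 - 26.0623*n^3 - 40.5725*n^2 + 5.1066*n + 0.081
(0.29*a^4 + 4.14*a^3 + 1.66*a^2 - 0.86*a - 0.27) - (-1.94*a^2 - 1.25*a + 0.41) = 0.29*a^4 + 4.14*a^3 + 3.6*a^2 + 0.39*a - 0.68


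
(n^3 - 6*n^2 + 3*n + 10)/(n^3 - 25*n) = (n^2 - n - 2)/(n*(n + 5))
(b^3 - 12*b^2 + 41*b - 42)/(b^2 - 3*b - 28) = (b^2 - 5*b + 6)/(b + 4)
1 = 1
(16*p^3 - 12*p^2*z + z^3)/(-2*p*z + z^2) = -8*p^2/z + 2*p + z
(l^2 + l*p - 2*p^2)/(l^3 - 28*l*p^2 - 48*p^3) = (-l + p)/(-l^2 + 2*l*p + 24*p^2)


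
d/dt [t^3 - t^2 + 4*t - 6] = 3*t^2 - 2*t + 4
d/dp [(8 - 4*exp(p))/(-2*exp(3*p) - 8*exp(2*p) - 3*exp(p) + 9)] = 4*(-(exp(p) - 2)*(6*exp(2*p) + 16*exp(p) + 3) + 2*exp(3*p) + 8*exp(2*p) + 3*exp(p) - 9)*exp(p)/(2*exp(3*p) + 8*exp(2*p) + 3*exp(p) - 9)^2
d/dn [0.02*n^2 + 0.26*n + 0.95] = 0.04*n + 0.26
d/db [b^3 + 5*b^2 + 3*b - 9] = 3*b^2 + 10*b + 3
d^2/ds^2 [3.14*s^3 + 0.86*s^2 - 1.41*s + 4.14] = 18.84*s + 1.72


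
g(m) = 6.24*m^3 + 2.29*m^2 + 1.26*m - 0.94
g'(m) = 18.72*m^2 + 4.58*m + 1.26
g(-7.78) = -2810.62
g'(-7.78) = 1098.72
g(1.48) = 26.17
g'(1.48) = 49.04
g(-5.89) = -1203.98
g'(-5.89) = 623.72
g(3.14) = 218.78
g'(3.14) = 200.21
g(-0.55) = -1.98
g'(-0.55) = 4.40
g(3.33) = 259.07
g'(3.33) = 224.10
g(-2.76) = -118.17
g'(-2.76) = 131.22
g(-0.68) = -2.70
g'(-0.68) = 6.80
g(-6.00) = -1273.90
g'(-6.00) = 647.70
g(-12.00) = -10469.02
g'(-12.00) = 2641.98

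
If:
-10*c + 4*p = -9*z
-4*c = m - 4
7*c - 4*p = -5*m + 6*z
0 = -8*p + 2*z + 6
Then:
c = 191/200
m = 9/50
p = 731/800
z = 131/200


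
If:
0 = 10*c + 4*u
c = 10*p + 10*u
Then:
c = -2*u/5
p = -26*u/25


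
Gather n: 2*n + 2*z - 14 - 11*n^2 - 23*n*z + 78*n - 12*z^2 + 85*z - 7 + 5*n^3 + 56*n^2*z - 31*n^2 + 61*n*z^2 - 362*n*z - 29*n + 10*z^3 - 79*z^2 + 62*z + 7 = 5*n^3 + n^2*(56*z - 42) + n*(61*z^2 - 385*z + 51) + 10*z^3 - 91*z^2 + 149*z - 14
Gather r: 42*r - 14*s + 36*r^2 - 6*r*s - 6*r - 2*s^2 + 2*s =36*r^2 + r*(36 - 6*s) - 2*s^2 - 12*s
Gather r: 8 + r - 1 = r + 7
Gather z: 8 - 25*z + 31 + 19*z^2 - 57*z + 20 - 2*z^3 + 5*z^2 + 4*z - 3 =-2*z^3 + 24*z^2 - 78*z + 56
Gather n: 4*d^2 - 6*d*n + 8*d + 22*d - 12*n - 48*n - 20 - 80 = 4*d^2 + 30*d + n*(-6*d - 60) - 100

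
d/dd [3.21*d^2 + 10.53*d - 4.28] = 6.42*d + 10.53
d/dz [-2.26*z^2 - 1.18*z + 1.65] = -4.52*z - 1.18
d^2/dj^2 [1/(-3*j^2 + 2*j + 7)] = 2*(-9*j^2 + 6*j + 4*(3*j - 1)^2 + 21)/(-3*j^2 + 2*j + 7)^3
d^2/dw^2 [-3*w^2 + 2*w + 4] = -6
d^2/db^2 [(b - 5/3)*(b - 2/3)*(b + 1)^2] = 12*b^2 - 2*b - 46/9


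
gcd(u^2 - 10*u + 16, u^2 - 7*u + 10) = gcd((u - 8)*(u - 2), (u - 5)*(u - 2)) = u - 2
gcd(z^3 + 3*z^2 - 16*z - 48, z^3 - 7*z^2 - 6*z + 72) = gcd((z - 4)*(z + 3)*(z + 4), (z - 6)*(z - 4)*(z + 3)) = z^2 - z - 12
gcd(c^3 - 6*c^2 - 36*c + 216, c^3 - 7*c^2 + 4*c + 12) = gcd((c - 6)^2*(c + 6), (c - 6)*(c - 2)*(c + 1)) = c - 6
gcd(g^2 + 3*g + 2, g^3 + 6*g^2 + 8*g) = g + 2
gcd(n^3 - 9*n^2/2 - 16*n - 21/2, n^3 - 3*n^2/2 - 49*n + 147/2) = n - 7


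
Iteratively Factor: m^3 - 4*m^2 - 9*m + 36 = (m - 3)*(m^2 - m - 12) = (m - 4)*(m - 3)*(m + 3)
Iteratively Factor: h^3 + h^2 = (h + 1)*(h^2) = h*(h + 1)*(h)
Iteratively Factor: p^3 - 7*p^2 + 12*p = (p)*(p^2 - 7*p + 12) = p*(p - 4)*(p - 3)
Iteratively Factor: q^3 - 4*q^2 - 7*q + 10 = (q + 2)*(q^2 - 6*q + 5) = (q - 5)*(q + 2)*(q - 1)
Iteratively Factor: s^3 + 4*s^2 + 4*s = (s + 2)*(s^2 + 2*s) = (s + 2)^2*(s)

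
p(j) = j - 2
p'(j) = 1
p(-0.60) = -2.60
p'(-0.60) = 1.00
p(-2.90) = -4.90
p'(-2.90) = 1.00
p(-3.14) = -5.14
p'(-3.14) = 1.00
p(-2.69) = -4.69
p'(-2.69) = 1.00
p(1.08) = -0.92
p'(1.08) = 1.00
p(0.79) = -1.21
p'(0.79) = 1.00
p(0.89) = -1.11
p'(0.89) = 1.00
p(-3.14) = -5.14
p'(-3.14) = 1.00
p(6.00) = 4.00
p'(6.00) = 1.00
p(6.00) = 4.00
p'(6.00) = 1.00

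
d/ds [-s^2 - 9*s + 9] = -2*s - 9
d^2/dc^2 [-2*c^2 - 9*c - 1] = -4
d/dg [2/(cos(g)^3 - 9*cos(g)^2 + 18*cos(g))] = 6*(sin(g) + 6*sin(g)/cos(g)^2 - 6*tan(g))/((cos(g) - 6)^2*(cos(g) - 3)^2)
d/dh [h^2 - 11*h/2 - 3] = 2*h - 11/2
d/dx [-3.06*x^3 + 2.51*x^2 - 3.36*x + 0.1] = -9.18*x^2 + 5.02*x - 3.36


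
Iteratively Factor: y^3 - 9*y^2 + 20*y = (y - 4)*(y^2 - 5*y) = y*(y - 4)*(y - 5)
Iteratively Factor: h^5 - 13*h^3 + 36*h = (h + 2)*(h^4 - 2*h^3 - 9*h^2 + 18*h) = (h - 3)*(h + 2)*(h^3 + h^2 - 6*h) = (h - 3)*(h + 2)*(h + 3)*(h^2 - 2*h) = (h - 3)*(h - 2)*(h + 2)*(h + 3)*(h)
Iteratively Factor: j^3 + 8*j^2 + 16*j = (j)*(j^2 + 8*j + 16) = j*(j + 4)*(j + 4)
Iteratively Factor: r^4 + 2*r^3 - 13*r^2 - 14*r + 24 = (r - 1)*(r^3 + 3*r^2 - 10*r - 24) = (r - 1)*(r + 4)*(r^2 - r - 6) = (r - 3)*(r - 1)*(r + 4)*(r + 2)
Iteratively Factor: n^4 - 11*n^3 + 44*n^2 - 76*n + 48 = (n - 4)*(n^3 - 7*n^2 + 16*n - 12) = (n - 4)*(n - 2)*(n^2 - 5*n + 6) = (n - 4)*(n - 2)^2*(n - 3)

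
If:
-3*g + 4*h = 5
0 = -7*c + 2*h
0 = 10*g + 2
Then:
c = 11/35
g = -1/5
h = 11/10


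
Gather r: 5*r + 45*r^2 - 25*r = 45*r^2 - 20*r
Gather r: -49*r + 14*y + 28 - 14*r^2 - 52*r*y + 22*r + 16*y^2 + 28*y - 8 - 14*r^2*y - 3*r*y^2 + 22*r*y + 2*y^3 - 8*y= r^2*(-14*y - 14) + r*(-3*y^2 - 30*y - 27) + 2*y^3 + 16*y^2 + 34*y + 20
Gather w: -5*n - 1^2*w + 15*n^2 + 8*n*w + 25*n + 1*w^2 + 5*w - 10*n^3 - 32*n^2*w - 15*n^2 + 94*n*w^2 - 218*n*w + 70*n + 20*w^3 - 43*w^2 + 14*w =-10*n^3 + 90*n + 20*w^3 + w^2*(94*n - 42) + w*(-32*n^2 - 210*n + 18)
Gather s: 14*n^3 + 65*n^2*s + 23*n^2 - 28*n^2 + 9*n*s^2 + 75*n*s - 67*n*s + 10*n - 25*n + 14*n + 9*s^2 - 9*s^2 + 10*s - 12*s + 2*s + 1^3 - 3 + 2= 14*n^3 - 5*n^2 + 9*n*s^2 - n + s*(65*n^2 + 8*n)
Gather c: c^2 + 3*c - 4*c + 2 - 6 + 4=c^2 - c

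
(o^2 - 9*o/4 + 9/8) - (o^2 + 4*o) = 9/8 - 25*o/4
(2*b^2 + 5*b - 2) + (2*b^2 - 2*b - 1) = 4*b^2 + 3*b - 3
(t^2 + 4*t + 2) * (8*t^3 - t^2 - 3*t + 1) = 8*t^5 + 31*t^4 + 9*t^3 - 13*t^2 - 2*t + 2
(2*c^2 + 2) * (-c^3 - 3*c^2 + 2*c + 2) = -2*c^5 - 6*c^4 + 2*c^3 - 2*c^2 + 4*c + 4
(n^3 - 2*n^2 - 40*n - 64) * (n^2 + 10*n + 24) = n^5 + 8*n^4 - 36*n^3 - 512*n^2 - 1600*n - 1536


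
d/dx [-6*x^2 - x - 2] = -12*x - 1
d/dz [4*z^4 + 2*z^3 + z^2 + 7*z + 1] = 16*z^3 + 6*z^2 + 2*z + 7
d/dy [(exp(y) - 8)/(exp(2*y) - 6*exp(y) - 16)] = -exp(y)/(exp(2*y) + 4*exp(y) + 4)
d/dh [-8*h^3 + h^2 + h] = -24*h^2 + 2*h + 1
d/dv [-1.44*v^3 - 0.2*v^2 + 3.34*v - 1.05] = -4.32*v^2 - 0.4*v + 3.34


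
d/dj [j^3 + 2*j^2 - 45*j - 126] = 3*j^2 + 4*j - 45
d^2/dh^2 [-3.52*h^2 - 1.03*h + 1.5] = -7.04000000000000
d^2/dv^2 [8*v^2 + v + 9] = 16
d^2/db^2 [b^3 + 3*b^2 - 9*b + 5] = 6*b + 6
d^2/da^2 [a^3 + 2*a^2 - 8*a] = 6*a + 4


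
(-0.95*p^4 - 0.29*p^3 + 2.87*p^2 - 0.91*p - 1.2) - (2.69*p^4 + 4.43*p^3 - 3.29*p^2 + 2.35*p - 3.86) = -3.64*p^4 - 4.72*p^3 + 6.16*p^2 - 3.26*p + 2.66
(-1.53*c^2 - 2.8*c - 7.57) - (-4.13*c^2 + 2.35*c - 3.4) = 2.6*c^2 - 5.15*c - 4.17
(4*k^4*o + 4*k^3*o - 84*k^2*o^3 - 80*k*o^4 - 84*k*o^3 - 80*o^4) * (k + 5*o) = 4*k^5*o + 20*k^4*o^2 + 4*k^4*o - 84*k^3*o^3 + 20*k^3*o^2 - 500*k^2*o^4 - 84*k^2*o^3 - 400*k*o^5 - 500*k*o^4 - 400*o^5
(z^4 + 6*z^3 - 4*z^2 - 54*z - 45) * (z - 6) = z^5 - 40*z^3 - 30*z^2 + 279*z + 270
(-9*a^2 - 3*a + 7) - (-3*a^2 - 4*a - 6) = -6*a^2 + a + 13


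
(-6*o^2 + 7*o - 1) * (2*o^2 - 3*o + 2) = -12*o^4 + 32*o^3 - 35*o^2 + 17*o - 2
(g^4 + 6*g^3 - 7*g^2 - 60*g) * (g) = g^5 + 6*g^4 - 7*g^3 - 60*g^2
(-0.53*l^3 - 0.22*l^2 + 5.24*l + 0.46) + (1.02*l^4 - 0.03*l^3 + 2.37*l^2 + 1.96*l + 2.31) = 1.02*l^4 - 0.56*l^3 + 2.15*l^2 + 7.2*l + 2.77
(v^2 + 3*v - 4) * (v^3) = v^5 + 3*v^4 - 4*v^3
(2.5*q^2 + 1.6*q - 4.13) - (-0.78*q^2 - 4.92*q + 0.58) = 3.28*q^2 + 6.52*q - 4.71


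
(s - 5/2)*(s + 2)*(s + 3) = s^3 + 5*s^2/2 - 13*s/2 - 15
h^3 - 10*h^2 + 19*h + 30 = (h - 6)*(h - 5)*(h + 1)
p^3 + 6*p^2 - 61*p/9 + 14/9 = (p - 2/3)*(p - 1/3)*(p + 7)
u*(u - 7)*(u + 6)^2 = u^4 + 5*u^3 - 48*u^2 - 252*u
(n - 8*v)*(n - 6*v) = n^2 - 14*n*v + 48*v^2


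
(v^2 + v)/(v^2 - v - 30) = v*(v + 1)/(v^2 - v - 30)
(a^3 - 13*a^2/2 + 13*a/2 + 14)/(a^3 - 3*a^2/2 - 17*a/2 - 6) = (2*a - 7)/(2*a + 3)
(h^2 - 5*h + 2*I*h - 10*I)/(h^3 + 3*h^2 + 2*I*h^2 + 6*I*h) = (h - 5)/(h*(h + 3))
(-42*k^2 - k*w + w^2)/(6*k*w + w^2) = (-7*k + w)/w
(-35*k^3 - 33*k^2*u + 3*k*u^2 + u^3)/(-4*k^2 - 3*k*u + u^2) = (-35*k^2 + 2*k*u + u^2)/(-4*k + u)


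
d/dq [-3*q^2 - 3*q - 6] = -6*q - 3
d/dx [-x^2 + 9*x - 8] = 9 - 2*x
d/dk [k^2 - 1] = 2*k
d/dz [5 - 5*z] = -5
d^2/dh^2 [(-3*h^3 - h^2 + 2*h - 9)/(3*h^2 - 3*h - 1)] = 2*(-27*h^3 - 279*h^2 + 252*h - 115)/(27*h^6 - 81*h^5 + 54*h^4 + 27*h^3 - 18*h^2 - 9*h - 1)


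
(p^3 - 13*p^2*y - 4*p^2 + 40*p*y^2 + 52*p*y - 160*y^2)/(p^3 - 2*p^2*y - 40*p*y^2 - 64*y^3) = (p^2 - 5*p*y - 4*p + 20*y)/(p^2 + 6*p*y + 8*y^2)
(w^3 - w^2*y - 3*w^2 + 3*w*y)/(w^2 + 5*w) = (w^2 - w*y - 3*w + 3*y)/(w + 5)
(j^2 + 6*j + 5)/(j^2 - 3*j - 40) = (j + 1)/(j - 8)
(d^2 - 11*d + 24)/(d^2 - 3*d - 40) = (d - 3)/(d + 5)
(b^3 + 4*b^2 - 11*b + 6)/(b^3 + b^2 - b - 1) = (b^2 + 5*b - 6)/(b^2 + 2*b + 1)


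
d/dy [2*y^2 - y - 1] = 4*y - 1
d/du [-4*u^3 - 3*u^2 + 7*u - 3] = -12*u^2 - 6*u + 7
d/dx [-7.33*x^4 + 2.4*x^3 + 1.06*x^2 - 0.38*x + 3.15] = -29.32*x^3 + 7.2*x^2 + 2.12*x - 0.38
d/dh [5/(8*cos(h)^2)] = 5*sin(h)/(4*cos(h)^3)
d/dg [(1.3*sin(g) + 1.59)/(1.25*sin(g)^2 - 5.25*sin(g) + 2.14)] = (-1.625*sin(g)^2 - 3.975*sin(g) + 11.1295)*cos(g)/(1.5625*sin(g)^4 - 13.125*sin(g)^3 + 32.9125*sin(g)^2 - 22.47*sin(g) + 4.5796)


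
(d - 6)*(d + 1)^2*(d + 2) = d^4 - 2*d^3 - 19*d^2 - 28*d - 12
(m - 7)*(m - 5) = m^2 - 12*m + 35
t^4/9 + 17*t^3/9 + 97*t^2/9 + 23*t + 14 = (t/3 + 1/3)*(t/3 + 1)*(t + 6)*(t + 7)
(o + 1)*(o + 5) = o^2 + 6*o + 5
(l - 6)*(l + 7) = l^2 + l - 42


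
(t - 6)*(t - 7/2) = t^2 - 19*t/2 + 21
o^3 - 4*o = o*(o - 2)*(o + 2)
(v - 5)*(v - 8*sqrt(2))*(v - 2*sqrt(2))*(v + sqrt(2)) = v^4 - 9*sqrt(2)*v^3 - 5*v^3 + 12*v^2 + 45*sqrt(2)*v^2 - 60*v + 32*sqrt(2)*v - 160*sqrt(2)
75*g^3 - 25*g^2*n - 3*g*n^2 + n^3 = (-5*g + n)*(-3*g + n)*(5*g + n)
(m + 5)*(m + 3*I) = m^2 + 5*m + 3*I*m + 15*I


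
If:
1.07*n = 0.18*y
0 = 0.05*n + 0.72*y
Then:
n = 0.00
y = 0.00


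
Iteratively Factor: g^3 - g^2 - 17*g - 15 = (g + 3)*(g^2 - 4*g - 5) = (g - 5)*(g + 3)*(g + 1)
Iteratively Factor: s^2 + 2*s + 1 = (s + 1)*(s + 1)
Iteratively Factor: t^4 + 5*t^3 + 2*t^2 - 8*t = (t - 1)*(t^3 + 6*t^2 + 8*t) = t*(t - 1)*(t^2 + 6*t + 8) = t*(t - 1)*(t + 4)*(t + 2)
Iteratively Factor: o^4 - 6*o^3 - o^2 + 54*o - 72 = (o - 3)*(o^3 - 3*o^2 - 10*o + 24) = (o - 3)*(o - 2)*(o^2 - o - 12) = (o - 4)*(o - 3)*(o - 2)*(o + 3)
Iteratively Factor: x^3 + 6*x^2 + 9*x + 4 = (x + 1)*(x^2 + 5*x + 4) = (x + 1)^2*(x + 4)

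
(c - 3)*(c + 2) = c^2 - c - 6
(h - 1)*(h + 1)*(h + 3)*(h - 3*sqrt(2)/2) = h^4 - 3*sqrt(2)*h^3/2 + 3*h^3 - 9*sqrt(2)*h^2/2 - h^2 - 3*h + 3*sqrt(2)*h/2 + 9*sqrt(2)/2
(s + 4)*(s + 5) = s^2 + 9*s + 20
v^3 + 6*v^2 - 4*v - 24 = (v - 2)*(v + 2)*(v + 6)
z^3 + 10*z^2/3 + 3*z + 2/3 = (z + 1/3)*(z + 1)*(z + 2)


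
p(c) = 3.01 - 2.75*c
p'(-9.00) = -2.75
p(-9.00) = 27.76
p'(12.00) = -2.75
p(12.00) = -29.99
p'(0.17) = -2.75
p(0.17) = 2.54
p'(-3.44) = -2.75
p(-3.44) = 12.47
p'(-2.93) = -2.75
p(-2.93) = 11.07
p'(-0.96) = -2.75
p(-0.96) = 5.65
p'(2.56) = -2.75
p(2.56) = -4.03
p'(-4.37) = -2.75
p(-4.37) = 15.03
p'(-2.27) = -2.75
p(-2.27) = 9.25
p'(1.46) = -2.75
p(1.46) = -1.00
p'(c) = -2.75000000000000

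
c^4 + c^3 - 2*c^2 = c^2*(c - 1)*(c + 2)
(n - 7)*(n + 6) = n^2 - n - 42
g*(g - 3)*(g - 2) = g^3 - 5*g^2 + 6*g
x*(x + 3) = x^2 + 3*x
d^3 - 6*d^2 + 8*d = d*(d - 4)*(d - 2)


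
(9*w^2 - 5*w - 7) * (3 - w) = -9*w^3 + 32*w^2 - 8*w - 21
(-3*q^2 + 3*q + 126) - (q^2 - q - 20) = -4*q^2 + 4*q + 146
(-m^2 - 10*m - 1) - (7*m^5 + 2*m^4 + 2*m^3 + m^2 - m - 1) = -7*m^5 - 2*m^4 - 2*m^3 - 2*m^2 - 9*m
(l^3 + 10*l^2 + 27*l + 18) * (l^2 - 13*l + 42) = l^5 - 3*l^4 - 61*l^3 + 87*l^2 + 900*l + 756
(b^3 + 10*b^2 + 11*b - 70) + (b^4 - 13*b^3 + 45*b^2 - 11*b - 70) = b^4 - 12*b^3 + 55*b^2 - 140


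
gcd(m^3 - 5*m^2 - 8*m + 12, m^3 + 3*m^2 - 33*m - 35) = 1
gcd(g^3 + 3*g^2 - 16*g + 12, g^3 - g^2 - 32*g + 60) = g^2 + 4*g - 12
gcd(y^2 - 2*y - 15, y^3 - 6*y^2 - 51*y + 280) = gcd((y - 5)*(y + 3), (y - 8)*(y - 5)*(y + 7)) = y - 5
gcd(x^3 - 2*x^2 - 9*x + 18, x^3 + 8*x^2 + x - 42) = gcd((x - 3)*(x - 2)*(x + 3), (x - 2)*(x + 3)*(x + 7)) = x^2 + x - 6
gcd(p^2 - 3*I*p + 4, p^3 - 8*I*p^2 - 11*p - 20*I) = p^2 - 3*I*p + 4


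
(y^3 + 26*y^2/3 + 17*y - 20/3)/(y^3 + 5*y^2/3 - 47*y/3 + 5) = (y + 4)/(y - 3)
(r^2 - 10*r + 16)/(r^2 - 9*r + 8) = (r - 2)/(r - 1)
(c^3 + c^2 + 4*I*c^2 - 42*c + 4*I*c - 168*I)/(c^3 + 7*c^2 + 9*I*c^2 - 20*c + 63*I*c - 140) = (c - 6)/(c + 5*I)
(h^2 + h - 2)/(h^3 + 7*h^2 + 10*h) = (h - 1)/(h*(h + 5))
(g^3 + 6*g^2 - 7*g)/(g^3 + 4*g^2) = (g^2 + 6*g - 7)/(g*(g + 4))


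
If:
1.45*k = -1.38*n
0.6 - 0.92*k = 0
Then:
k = 0.65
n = -0.69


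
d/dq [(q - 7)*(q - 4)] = 2*q - 11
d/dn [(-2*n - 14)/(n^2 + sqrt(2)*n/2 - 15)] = 4*(-2*n^2 - sqrt(2)*n + (n + 7)*(4*n + sqrt(2)) + 30)/(2*n^2 + sqrt(2)*n - 30)^2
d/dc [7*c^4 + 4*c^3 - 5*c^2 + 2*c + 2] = 28*c^3 + 12*c^2 - 10*c + 2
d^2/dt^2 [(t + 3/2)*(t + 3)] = 2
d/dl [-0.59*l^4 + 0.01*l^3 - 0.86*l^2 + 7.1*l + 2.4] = -2.36*l^3 + 0.03*l^2 - 1.72*l + 7.1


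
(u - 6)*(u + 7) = u^2 + u - 42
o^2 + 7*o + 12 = (o + 3)*(o + 4)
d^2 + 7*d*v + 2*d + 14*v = (d + 2)*(d + 7*v)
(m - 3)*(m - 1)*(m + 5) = m^3 + m^2 - 17*m + 15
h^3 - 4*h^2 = h^2*(h - 4)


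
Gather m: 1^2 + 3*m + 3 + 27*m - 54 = 30*m - 50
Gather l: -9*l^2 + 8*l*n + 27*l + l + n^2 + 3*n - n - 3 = -9*l^2 + l*(8*n + 28) + n^2 + 2*n - 3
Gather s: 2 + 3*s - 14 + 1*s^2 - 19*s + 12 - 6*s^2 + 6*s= -5*s^2 - 10*s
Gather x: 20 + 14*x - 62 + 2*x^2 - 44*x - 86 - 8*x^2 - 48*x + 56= -6*x^2 - 78*x - 72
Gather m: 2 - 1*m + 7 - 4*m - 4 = 5 - 5*m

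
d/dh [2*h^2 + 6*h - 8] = 4*h + 6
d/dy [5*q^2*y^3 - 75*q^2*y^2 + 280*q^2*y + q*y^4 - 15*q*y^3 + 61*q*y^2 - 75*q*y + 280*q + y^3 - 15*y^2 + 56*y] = 15*q^2*y^2 - 150*q^2*y + 280*q^2 + 4*q*y^3 - 45*q*y^2 + 122*q*y - 75*q + 3*y^2 - 30*y + 56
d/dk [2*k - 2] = 2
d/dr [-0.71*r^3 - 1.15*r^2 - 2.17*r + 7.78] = -2.13*r^2 - 2.3*r - 2.17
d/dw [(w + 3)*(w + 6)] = 2*w + 9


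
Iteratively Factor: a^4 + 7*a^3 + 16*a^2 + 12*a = (a + 2)*(a^3 + 5*a^2 + 6*a) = a*(a + 2)*(a^2 + 5*a + 6) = a*(a + 2)^2*(a + 3)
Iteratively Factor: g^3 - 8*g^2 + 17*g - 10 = (g - 2)*(g^2 - 6*g + 5) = (g - 5)*(g - 2)*(g - 1)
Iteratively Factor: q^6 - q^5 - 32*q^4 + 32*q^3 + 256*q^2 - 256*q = (q)*(q^5 - q^4 - 32*q^3 + 32*q^2 + 256*q - 256) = q*(q - 1)*(q^4 - 32*q^2 + 256) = q*(q - 1)*(q + 4)*(q^3 - 4*q^2 - 16*q + 64) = q*(q - 4)*(q - 1)*(q + 4)*(q^2 - 16) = q*(q - 4)^2*(q - 1)*(q + 4)*(q + 4)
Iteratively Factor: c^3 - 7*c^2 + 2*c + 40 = (c + 2)*(c^2 - 9*c + 20) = (c - 5)*(c + 2)*(c - 4)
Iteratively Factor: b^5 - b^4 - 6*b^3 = (b)*(b^4 - b^3 - 6*b^2) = b^2*(b^3 - b^2 - 6*b) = b^3*(b^2 - b - 6) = b^3*(b - 3)*(b + 2)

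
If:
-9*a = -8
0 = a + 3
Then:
No Solution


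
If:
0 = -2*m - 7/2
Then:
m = -7/4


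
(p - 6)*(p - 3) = p^2 - 9*p + 18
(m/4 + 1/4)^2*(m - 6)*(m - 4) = m^4/16 - m^3/2 + 5*m^2/16 + 19*m/8 + 3/2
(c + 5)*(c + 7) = c^2 + 12*c + 35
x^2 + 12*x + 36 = (x + 6)^2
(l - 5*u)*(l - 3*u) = l^2 - 8*l*u + 15*u^2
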